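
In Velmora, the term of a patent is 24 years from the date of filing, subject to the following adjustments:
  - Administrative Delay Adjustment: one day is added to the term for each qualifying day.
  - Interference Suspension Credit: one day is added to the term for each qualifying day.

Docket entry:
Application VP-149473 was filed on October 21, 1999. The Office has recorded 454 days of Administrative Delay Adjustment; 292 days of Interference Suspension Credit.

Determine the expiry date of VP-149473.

Base term: filing date + 24 years → 21 October 2023.
Administrative Delay Adjustment: +454 days → 17 January 2025.
Interference Suspension Credit: +292 days → 5 November 2025.

November 5, 2025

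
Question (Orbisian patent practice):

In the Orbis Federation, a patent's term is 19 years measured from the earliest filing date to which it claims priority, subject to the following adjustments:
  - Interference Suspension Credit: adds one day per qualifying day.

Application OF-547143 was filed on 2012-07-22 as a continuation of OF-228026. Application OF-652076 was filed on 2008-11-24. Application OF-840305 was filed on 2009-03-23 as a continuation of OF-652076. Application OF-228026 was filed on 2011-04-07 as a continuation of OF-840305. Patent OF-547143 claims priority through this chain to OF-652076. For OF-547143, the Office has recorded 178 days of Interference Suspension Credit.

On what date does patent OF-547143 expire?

Earliest priority filing: 24 November 2008.
Base term: 24 November 2008 + 19 years → 24 November 2027.
Interference Suspension Credit: +178 days → 20 May 2028.

May 20, 2028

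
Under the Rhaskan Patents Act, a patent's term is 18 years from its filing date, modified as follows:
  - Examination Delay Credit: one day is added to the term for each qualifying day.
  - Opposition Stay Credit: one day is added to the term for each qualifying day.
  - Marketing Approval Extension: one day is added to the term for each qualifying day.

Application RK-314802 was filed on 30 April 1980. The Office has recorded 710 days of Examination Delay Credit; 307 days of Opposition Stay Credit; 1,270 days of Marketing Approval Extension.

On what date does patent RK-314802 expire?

August 3, 2004

Base term: filing date + 18 years → 30 April 1998.
Examination Delay Credit: +710 days → 9 April 2000.
Opposition Stay Credit: +307 days → 10 February 2001.
Marketing Approval Extension: +1270 days → 3 August 2004.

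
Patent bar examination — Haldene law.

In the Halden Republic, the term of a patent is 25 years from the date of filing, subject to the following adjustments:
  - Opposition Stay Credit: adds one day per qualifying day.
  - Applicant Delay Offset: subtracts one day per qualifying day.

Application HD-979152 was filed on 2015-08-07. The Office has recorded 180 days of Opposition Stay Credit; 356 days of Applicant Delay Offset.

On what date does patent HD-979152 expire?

Base term: filing date + 25 years → 7 August 2040.
Opposition Stay Credit: +180 days → 3 February 2041.
Applicant Delay Offset: −356 days → 13 February 2040.

2040-02-13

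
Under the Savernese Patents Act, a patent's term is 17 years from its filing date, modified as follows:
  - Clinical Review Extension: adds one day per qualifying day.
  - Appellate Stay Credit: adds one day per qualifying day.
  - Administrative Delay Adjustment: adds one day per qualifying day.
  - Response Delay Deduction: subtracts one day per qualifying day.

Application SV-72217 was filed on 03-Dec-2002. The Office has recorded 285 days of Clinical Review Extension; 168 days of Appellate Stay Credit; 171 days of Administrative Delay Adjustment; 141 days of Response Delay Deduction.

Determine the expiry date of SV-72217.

March 30, 2021

Base term: filing date + 17 years → 3 December 2019.
Clinical Review Extension: +285 days → 13 September 2020.
Appellate Stay Credit: +168 days → 28 February 2021.
Administrative Delay Adjustment: +171 days → 18 August 2021.
Response Delay Deduction: −141 days → 30 March 2021.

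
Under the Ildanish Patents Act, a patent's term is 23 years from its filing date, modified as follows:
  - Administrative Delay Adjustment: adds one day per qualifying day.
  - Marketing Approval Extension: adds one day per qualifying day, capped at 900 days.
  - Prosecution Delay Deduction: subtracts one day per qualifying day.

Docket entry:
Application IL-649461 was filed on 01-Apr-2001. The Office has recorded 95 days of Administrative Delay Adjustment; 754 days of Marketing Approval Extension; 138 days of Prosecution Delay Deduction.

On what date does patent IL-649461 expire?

Base term: filing date + 23 years → 1 April 2024.
Administrative Delay Adjustment: +95 days → 5 July 2024.
Marketing Approval Extension: 754 days (within the 900-day cap) → +754 days → 29 July 2026.
Prosecution Delay Deduction: −138 days → 13 March 2026.

March 13, 2026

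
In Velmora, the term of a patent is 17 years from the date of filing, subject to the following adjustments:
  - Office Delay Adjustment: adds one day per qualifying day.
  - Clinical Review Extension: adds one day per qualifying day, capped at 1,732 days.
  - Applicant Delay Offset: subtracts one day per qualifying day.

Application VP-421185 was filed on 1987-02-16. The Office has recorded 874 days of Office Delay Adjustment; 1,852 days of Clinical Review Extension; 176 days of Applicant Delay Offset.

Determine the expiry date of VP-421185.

Base term: filing date + 17 years → 16 February 2004.
Office Delay Adjustment: +874 days → 9 July 2006.
Clinical Review Extension: 1852 days claimed exceeds the 1732-day cap, so +1732 days → 6 April 2011.
Applicant Delay Offset: −176 days → 12 October 2010.

October 12, 2010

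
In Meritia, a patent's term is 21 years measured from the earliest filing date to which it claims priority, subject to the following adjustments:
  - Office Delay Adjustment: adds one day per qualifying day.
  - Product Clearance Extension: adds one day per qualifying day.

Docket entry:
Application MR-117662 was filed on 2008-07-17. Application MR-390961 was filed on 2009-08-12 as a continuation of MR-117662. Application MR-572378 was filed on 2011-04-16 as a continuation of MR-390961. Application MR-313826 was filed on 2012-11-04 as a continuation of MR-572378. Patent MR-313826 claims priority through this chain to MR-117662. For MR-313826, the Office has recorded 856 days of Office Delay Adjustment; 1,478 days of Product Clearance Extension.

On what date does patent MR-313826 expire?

December 7, 2035

Earliest priority filing: 17 July 2008.
Base term: 17 July 2008 + 21 years → 17 July 2029.
Office Delay Adjustment: +856 days → 20 November 2031.
Product Clearance Extension: +1478 days → 7 December 2035.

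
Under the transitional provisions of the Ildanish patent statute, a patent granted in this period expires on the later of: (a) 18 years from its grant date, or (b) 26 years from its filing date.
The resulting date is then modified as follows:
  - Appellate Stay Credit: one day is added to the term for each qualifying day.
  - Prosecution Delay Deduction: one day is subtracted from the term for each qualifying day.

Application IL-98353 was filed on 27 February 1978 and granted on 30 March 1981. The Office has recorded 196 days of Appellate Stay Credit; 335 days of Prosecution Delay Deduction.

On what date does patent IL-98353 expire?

(a) grant + 18 years → 30 March 1999.
(b) filing + 26 years → 27 February 2004.
Later of the two: 27 February 2004.
Appellate Stay Credit: +196 days → 10 September 2004.
Prosecution Delay Deduction: −335 days → 11 October 2003.

2003-10-11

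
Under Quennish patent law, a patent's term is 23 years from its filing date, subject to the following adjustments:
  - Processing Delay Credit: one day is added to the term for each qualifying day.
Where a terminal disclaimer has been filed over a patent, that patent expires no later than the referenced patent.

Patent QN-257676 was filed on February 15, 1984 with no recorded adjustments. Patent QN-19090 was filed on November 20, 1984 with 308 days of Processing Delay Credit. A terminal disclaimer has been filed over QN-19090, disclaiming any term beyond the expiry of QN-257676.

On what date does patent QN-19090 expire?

Natural term of QN-19090:
  Base: filing + 23 years → 20 November 2007.
  Processing Delay Credit: +308 days → 23 September 2008.
Expiry of referenced patent QN-257676:
  Base: filing + 23 years → 15 February 2007.
Terminal disclaimer: QN-19090 expires on the earlier of 23 September 2008 and 15 February 2007.

2007-02-15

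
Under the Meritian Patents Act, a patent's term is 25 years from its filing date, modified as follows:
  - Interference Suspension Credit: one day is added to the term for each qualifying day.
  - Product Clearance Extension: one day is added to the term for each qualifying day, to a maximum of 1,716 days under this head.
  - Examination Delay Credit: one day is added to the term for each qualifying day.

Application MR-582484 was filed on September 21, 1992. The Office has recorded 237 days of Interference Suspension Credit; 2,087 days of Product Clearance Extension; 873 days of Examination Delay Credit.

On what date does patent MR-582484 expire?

Base term: filing date + 25 years → 21 September 2017.
Interference Suspension Credit: +237 days → 16 May 2018.
Product Clearance Extension: 2087 days claimed exceeds the 1716-day cap, so +1716 days → 26 January 2023.
Examination Delay Credit: +873 days → 17 June 2025.

June 17, 2025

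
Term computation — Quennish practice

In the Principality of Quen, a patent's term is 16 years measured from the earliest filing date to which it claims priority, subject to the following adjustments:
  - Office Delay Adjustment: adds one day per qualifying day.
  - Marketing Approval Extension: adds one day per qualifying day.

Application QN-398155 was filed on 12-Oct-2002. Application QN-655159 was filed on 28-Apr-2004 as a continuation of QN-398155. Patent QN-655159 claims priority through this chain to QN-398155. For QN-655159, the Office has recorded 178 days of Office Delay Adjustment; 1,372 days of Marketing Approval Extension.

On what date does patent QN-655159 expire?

Earliest priority filing: 12 October 2002.
Base term: 12 October 2002 + 16 years → 12 October 2018.
Office Delay Adjustment: +178 days → 8 April 2019.
Marketing Approval Extension: +1372 days → 9 January 2023.

January 9, 2023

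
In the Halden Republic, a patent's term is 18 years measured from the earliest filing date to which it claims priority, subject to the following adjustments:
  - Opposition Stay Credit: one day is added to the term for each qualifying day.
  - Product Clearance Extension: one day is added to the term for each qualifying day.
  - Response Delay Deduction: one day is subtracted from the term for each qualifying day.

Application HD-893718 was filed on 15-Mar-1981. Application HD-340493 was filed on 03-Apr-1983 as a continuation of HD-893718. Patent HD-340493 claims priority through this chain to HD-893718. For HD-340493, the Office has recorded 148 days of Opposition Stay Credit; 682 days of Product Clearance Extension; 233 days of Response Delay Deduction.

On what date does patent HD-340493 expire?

Earliest priority filing: 15 March 1981.
Base term: 15 March 1981 + 18 years → 15 March 1999.
Opposition Stay Credit: +148 days → 10 August 1999.
Product Clearance Extension: +682 days → 22 June 2001.
Response Delay Deduction: −233 days → 1 November 2000.

2000-11-01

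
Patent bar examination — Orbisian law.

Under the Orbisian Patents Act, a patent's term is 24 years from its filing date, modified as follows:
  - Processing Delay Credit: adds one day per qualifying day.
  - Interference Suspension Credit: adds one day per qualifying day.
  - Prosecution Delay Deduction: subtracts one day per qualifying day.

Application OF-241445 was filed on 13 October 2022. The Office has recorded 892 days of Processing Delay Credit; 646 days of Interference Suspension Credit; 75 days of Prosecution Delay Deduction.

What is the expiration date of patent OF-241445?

October 15, 2050

Base term: filing date + 24 years → 13 October 2046.
Processing Delay Credit: +892 days → 23 March 2049.
Interference Suspension Credit: +646 days → 29 December 2050.
Prosecution Delay Deduction: −75 days → 15 October 2050.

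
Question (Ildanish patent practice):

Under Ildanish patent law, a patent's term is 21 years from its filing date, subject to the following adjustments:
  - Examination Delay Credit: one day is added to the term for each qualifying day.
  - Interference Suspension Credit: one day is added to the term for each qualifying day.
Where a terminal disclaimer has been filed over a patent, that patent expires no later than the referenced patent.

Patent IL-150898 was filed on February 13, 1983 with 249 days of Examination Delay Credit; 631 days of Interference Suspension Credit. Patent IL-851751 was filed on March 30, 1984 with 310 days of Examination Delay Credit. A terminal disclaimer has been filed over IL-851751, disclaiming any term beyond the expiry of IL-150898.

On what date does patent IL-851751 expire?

Natural term of IL-851751:
  Base: filing + 21 years → 30 March 2005.
  Examination Delay Credit: +310 days → 3 February 2006.
Expiry of referenced patent IL-150898:
  Base: filing + 21 years → 13 February 2004.
  Examination Delay Credit: +249 days → 19 October 2004.
  Interference Suspension Credit: +631 days → 12 July 2006.
Terminal disclaimer: IL-851751 expires on the earlier of 3 February 2006 and 12 July 2006.

February 3, 2006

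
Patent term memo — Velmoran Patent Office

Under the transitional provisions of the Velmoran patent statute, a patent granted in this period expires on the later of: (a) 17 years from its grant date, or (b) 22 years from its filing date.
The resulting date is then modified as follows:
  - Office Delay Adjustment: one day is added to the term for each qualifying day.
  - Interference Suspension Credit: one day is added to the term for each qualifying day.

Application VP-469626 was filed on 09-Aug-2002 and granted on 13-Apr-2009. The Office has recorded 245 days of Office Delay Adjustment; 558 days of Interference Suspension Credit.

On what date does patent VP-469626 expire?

(a) grant + 17 years → 13 April 2026.
(b) filing + 22 years → 9 August 2024.
Later of the two: 13 April 2026.
Office Delay Adjustment: +245 days → 14 December 2026.
Interference Suspension Credit: +558 days → 24 June 2028.

June 24, 2028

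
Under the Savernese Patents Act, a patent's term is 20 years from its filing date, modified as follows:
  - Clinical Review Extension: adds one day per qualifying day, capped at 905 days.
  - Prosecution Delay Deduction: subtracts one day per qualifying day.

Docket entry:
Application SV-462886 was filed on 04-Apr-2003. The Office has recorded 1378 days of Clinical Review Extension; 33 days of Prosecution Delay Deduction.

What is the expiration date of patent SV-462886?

August 23, 2025

Base term: filing date + 20 years → 4 April 2023.
Clinical Review Extension: 1378 days claimed exceeds the 905-day cap, so +905 days → 25 September 2025.
Prosecution Delay Deduction: −33 days → 23 August 2025.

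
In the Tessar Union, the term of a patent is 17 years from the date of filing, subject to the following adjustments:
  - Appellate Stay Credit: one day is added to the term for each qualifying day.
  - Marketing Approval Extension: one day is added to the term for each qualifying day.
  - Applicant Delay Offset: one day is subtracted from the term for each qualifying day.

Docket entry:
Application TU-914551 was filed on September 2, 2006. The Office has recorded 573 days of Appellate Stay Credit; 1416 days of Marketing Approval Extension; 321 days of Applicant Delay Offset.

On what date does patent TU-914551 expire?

March 27, 2028

Base term: filing date + 17 years → 2 September 2023.
Appellate Stay Credit: +573 days → 28 March 2025.
Marketing Approval Extension: +1416 days → 11 February 2029.
Applicant Delay Offset: −321 days → 27 March 2028.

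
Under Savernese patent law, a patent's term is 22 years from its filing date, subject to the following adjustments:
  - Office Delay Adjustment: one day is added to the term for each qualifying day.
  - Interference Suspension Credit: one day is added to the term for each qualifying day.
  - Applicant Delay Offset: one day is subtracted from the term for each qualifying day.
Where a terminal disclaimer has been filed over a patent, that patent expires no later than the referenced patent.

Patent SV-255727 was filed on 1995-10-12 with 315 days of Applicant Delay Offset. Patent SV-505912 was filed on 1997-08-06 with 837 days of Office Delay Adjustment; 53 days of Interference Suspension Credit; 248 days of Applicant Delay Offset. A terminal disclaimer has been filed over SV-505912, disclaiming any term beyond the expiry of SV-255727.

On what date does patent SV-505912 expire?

Natural term of SV-505912:
  Base: filing + 22 years → 6 August 2019.
  Office Delay Adjustment: +837 days → 20 November 2021.
  Interference Suspension Credit: +53 days → 12 January 2022.
  Applicant Delay Offset: −248 days → 9 May 2021.
Expiry of referenced patent SV-255727:
  Base: filing + 22 years → 12 October 2017.
  Applicant Delay Offset: −315 days → 1 December 2016.
Terminal disclaimer: SV-505912 expires on the earlier of 9 May 2021 and 1 December 2016.

2016-12-01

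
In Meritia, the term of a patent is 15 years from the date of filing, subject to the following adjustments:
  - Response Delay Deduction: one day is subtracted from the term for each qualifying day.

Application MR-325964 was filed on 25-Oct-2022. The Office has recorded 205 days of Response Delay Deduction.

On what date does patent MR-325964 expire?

April 3, 2037

Base term: filing date + 15 years → 25 October 2037.
Response Delay Deduction: −205 days → 3 April 2037.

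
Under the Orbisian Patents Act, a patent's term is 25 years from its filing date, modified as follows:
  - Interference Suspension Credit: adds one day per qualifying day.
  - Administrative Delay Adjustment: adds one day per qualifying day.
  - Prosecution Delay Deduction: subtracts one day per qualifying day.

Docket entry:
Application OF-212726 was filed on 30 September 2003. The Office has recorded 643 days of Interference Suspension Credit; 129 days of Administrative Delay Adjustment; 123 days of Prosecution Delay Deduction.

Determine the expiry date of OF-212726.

July 11, 2030

Base term: filing date + 25 years → 30 September 2028.
Interference Suspension Credit: +643 days → 5 July 2030.
Administrative Delay Adjustment: +129 days → 11 November 2030.
Prosecution Delay Deduction: −123 days → 11 July 2030.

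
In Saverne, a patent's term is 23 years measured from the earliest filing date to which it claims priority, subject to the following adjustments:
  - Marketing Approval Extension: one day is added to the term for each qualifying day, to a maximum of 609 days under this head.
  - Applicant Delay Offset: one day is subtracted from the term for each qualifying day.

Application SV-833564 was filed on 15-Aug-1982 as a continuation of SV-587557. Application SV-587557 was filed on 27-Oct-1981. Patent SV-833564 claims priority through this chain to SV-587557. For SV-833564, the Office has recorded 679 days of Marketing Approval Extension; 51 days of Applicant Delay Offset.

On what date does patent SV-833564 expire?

May 8, 2006

Earliest priority filing: 27 October 1981.
Base term: 27 October 1981 + 23 years → 27 October 2004.
Marketing Approval Extension: 679 days claimed exceeds the 609-day cap, so +609 days → 28 June 2006.
Applicant Delay Offset: −51 days → 8 May 2006.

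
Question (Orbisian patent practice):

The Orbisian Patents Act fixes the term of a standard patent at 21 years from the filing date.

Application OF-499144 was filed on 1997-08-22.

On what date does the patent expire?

August 22, 2018

Filing date + 21 years → 22 August 2018.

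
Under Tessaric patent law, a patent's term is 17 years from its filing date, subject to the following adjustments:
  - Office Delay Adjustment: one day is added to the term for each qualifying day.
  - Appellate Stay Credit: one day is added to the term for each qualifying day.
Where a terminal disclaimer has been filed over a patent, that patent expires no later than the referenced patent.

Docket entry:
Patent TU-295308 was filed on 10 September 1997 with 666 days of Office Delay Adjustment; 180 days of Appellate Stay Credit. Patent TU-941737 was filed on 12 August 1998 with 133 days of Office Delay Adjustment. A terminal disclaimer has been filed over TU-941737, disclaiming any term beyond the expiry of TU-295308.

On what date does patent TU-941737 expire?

2015-12-23

Natural term of TU-941737:
  Base: filing + 17 years → 12 August 2015.
  Office Delay Adjustment: +133 days → 23 December 2015.
Expiry of referenced patent TU-295308:
  Base: filing + 17 years → 10 September 2014.
  Office Delay Adjustment: +666 days → 7 July 2016.
  Appellate Stay Credit: +180 days → 3 January 2017.
Terminal disclaimer: TU-941737 expires on the earlier of 23 December 2015 and 3 January 2017.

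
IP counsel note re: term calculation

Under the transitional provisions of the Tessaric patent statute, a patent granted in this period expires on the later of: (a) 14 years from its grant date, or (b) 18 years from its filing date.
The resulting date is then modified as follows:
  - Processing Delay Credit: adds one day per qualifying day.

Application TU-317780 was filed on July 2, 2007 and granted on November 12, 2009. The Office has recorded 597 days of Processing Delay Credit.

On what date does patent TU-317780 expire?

February 19, 2027

(a) grant + 14 years → 12 November 2023.
(b) filing + 18 years → 2 July 2025.
Later of the two: 2 July 2025.
Processing Delay Credit: +597 days → 19 February 2027.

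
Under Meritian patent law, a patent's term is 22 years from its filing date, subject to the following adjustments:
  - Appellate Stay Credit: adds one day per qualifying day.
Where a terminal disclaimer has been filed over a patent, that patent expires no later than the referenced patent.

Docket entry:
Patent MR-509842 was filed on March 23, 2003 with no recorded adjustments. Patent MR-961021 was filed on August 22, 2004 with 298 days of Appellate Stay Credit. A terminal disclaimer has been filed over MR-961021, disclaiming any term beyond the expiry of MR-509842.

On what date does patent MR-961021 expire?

Natural term of MR-961021:
  Base: filing + 22 years → 22 August 2026.
  Appellate Stay Credit: +298 days → 16 June 2027.
Expiry of referenced patent MR-509842:
  Base: filing + 22 years → 23 March 2025.
Terminal disclaimer: MR-961021 expires on the earlier of 16 June 2027 and 23 March 2025.

2025-03-23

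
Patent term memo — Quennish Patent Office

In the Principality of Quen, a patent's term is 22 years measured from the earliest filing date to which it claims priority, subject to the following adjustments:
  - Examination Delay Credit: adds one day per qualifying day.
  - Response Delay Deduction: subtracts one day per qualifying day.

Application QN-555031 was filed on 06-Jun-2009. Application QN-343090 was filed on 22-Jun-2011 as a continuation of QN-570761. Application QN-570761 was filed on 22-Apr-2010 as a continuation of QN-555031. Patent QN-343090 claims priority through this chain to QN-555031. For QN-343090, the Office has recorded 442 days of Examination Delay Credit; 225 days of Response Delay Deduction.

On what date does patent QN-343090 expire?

Earliest priority filing: 6 June 2009.
Base term: 6 June 2009 + 22 years → 6 June 2031.
Examination Delay Credit: +442 days → 21 August 2032.
Response Delay Deduction: −225 days → 9 January 2032.

2032-01-09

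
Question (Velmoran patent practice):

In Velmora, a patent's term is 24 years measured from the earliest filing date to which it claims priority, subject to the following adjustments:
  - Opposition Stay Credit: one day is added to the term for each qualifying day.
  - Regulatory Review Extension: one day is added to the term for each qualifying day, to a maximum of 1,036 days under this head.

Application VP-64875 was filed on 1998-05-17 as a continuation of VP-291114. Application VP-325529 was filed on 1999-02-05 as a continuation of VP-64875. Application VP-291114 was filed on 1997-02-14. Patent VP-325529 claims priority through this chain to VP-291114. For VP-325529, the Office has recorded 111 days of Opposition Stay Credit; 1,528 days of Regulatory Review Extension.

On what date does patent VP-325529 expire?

2024-04-06

Earliest priority filing: 14 February 1997.
Base term: 14 February 1997 + 24 years → 14 February 2021.
Opposition Stay Credit: +111 days → 5 June 2021.
Regulatory Review Extension: 1528 days claimed exceeds the 1036-day cap, so +1036 days → 6 April 2024.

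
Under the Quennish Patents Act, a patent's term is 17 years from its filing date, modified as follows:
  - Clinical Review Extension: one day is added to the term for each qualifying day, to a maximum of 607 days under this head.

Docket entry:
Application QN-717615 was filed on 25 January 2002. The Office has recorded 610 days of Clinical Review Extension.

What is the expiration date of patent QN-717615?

2020-09-23

Base term: filing date + 17 years → 25 January 2019.
Clinical Review Extension: 610 days claimed exceeds the 607-day cap, so +607 days → 23 September 2020.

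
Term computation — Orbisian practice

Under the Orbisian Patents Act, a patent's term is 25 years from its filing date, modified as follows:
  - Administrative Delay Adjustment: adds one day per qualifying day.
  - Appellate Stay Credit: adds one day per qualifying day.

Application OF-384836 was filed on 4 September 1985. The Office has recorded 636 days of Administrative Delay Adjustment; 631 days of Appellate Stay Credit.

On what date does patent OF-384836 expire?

Base term: filing date + 25 years → 4 September 2010.
Administrative Delay Adjustment: +636 days → 1 June 2012.
Appellate Stay Credit: +631 days → 22 February 2014.

February 22, 2014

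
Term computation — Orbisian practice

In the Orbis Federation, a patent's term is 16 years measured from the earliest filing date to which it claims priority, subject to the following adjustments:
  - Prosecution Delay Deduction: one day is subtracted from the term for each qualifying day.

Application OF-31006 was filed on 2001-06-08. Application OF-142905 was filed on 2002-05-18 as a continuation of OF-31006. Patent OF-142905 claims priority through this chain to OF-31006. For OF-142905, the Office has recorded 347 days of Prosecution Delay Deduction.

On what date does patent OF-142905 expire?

Earliest priority filing: 8 June 2001.
Base term: 8 June 2001 + 16 years → 8 June 2017.
Prosecution Delay Deduction: −347 days → 26 June 2016.

2016-06-26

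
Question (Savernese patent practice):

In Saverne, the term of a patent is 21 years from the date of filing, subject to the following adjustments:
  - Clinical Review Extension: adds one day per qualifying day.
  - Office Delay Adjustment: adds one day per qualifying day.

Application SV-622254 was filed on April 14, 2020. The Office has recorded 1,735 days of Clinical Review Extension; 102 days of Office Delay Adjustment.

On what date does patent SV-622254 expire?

2046-04-25

Base term: filing date + 21 years → 14 April 2041.
Clinical Review Extension: +1735 days → 13 January 2046.
Office Delay Adjustment: +102 days → 25 April 2046.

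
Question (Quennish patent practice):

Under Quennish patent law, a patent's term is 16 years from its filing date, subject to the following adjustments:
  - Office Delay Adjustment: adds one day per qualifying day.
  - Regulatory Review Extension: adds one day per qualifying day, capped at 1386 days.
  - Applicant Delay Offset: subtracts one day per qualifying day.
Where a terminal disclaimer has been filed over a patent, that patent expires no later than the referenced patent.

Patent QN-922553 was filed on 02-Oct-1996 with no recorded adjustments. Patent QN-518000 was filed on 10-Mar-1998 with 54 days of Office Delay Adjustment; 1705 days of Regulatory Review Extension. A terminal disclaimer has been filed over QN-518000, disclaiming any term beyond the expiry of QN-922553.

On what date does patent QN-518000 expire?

Natural term of QN-518000:
  Base: filing + 16 years → 10 March 2014.
  Office Delay Adjustment: +54 days → 3 May 2014.
  Regulatory Review Extension: 1705 days claimed exceeds the 1386-day cap, so +1386 days → 17 February 2018.
Expiry of referenced patent QN-922553:
  Base: filing + 16 years → 2 October 2012.
Terminal disclaimer: QN-518000 expires on the earlier of 17 February 2018 and 2 October 2012.

October 2, 2012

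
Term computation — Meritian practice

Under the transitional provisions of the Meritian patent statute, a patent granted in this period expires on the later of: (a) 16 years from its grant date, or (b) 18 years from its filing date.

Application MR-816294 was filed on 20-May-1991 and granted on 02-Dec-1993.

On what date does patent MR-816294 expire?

December 2, 2009

(a) grant + 16 years → 2 December 2009.
(b) filing + 18 years → 20 May 2009.
Later of the two: 2 December 2009.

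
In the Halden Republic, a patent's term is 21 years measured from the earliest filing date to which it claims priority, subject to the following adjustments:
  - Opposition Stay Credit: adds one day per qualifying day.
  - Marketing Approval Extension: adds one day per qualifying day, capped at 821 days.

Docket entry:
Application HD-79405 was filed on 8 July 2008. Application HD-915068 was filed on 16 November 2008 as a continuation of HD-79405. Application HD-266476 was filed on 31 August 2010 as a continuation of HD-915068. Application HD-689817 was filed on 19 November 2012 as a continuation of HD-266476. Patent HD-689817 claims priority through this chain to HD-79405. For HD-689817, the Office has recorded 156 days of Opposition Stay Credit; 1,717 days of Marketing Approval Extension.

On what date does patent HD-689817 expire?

March 11, 2032

Earliest priority filing: 8 July 2008.
Base term: 8 July 2008 + 21 years → 8 July 2029.
Opposition Stay Credit: +156 days → 11 December 2029.
Marketing Approval Extension: 1717 days claimed exceeds the 821-day cap, so +821 days → 11 March 2032.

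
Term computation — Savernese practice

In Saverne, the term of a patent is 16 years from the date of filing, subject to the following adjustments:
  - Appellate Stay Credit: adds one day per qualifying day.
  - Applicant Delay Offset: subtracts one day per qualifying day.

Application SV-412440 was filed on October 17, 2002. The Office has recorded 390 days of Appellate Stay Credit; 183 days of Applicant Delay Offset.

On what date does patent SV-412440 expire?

Base term: filing date + 16 years → 17 October 2018.
Appellate Stay Credit: +390 days → 11 November 2019.
Applicant Delay Offset: −183 days → 12 May 2019.

May 12, 2019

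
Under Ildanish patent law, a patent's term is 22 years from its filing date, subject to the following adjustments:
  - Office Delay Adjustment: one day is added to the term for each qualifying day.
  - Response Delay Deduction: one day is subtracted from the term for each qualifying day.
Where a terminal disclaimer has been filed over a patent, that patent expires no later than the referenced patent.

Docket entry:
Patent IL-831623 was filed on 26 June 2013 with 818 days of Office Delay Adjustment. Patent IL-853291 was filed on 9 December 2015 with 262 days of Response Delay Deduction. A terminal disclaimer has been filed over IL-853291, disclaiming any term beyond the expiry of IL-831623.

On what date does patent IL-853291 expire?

Natural term of IL-853291:
  Base: filing + 22 years → 9 December 2037.
  Response Delay Deduction: −262 days → 22 March 2037.
Expiry of referenced patent IL-831623:
  Base: filing + 22 years → 26 June 2035.
  Office Delay Adjustment: +818 days → 21 September 2037.
Terminal disclaimer: IL-853291 expires on the earlier of 22 March 2037 and 21 September 2037.

March 22, 2037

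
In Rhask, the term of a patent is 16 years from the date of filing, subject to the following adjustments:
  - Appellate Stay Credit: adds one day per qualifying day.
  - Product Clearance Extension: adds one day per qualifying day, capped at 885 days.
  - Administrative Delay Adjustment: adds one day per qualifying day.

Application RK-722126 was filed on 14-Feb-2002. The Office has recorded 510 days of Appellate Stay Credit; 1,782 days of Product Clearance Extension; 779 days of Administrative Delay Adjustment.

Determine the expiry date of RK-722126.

Base term: filing date + 16 years → 14 February 2018.
Appellate Stay Credit: +510 days → 9 July 2019.
Product Clearance Extension: 1782 days claimed exceeds the 885-day cap, so +885 days → 10 December 2021.
Administrative Delay Adjustment: +779 days → 28 January 2024.

2024-01-28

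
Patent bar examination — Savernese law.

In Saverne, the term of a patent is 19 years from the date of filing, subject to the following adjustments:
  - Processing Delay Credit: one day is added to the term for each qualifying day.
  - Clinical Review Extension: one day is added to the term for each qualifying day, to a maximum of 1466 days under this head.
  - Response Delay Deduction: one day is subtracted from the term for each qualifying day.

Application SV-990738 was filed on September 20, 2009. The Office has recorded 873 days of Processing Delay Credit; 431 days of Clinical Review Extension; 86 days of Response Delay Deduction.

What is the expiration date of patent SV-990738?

2032-01-21

Base term: filing date + 19 years → 20 September 2028.
Processing Delay Credit: +873 days → 10 February 2031.
Clinical Review Extension: 431 days (within the 1466-day cap) → +431 days → 16 April 2032.
Response Delay Deduction: −86 days → 21 January 2032.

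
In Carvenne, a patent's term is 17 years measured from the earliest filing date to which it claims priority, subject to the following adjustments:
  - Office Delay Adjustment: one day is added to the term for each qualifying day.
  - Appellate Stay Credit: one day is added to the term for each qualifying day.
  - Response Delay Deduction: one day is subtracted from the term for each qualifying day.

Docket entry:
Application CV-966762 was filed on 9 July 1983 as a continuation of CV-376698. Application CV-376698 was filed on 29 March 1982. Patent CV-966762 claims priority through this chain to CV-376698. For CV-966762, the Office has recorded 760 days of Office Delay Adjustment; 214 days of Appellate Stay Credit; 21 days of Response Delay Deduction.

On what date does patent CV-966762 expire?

Earliest priority filing: 29 March 1982.
Base term: 29 March 1982 + 17 years → 29 March 1999.
Office Delay Adjustment: +760 days → 27 April 2001.
Appellate Stay Credit: +214 days → 27 November 2001.
Response Delay Deduction: −21 days → 6 November 2001.

2001-11-06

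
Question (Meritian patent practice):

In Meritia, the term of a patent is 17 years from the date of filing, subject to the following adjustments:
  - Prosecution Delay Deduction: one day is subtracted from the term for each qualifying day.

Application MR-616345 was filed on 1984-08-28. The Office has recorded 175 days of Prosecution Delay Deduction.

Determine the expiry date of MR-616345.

Base term: filing date + 17 years → 28 August 2001.
Prosecution Delay Deduction: −175 days → 6 March 2001.

2001-03-06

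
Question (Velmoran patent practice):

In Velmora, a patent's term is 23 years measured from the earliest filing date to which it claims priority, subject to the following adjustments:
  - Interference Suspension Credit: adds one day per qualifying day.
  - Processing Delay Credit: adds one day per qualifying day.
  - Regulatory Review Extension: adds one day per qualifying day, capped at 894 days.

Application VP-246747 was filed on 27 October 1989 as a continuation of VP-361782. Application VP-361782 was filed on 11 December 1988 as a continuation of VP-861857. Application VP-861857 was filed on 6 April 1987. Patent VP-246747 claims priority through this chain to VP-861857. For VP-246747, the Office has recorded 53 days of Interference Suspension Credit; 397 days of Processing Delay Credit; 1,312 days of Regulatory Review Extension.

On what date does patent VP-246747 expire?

2013-12-10

Earliest priority filing: 6 April 1987.
Base term: 6 April 1987 + 23 years → 6 April 2010.
Interference Suspension Credit: +53 days → 29 May 2010.
Processing Delay Credit: +397 days → 30 June 2011.
Regulatory Review Extension: 1312 days claimed exceeds the 894-day cap, so +894 days → 10 December 2013.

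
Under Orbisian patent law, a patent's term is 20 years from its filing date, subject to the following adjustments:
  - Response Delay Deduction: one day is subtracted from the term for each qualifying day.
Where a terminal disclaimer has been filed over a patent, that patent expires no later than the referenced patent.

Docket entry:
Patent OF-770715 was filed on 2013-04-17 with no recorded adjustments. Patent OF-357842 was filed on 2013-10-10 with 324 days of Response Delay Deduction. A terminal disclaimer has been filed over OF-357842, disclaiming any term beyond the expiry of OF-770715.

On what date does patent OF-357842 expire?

2032-11-20

Natural term of OF-357842:
  Base: filing + 20 years → 10 October 2033.
  Response Delay Deduction: −324 days → 20 November 2032.
Expiry of referenced patent OF-770715:
  Base: filing + 20 years → 17 April 2033.
Terminal disclaimer: OF-357842 expires on the earlier of 20 November 2032 and 17 April 2033.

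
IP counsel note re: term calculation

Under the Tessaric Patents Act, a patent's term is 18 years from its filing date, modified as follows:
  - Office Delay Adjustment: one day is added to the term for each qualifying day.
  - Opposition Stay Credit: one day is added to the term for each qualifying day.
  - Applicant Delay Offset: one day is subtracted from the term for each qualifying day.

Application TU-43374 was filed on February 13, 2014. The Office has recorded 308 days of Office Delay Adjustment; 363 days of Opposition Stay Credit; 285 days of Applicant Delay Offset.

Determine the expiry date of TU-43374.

Base term: filing date + 18 years → 13 February 2032.
Office Delay Adjustment: +308 days → 17 December 2032.
Opposition Stay Credit: +363 days → 15 December 2033.
Applicant Delay Offset: −285 days → 5 March 2033.

March 5, 2033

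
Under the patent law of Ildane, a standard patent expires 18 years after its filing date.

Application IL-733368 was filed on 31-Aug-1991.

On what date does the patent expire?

Filing date + 18 years → 31 August 2009.

August 31, 2009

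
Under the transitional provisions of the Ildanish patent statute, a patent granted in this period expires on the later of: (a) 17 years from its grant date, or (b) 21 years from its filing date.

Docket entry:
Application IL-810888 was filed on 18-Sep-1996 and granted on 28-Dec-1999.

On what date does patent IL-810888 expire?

September 18, 2017

(a) grant + 17 years → 28 December 2016.
(b) filing + 21 years → 18 September 2017.
Later of the two: 18 September 2017.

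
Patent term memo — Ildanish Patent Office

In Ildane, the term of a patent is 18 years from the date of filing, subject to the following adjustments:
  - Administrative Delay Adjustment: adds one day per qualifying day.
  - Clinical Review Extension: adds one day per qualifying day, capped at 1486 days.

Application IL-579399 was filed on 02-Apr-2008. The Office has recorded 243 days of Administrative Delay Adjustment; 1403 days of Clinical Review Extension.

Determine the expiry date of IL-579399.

October 4, 2030

Base term: filing date + 18 years → 2 April 2026.
Administrative Delay Adjustment: +243 days → 1 December 2026.
Clinical Review Extension: 1403 days (within the 1486-day cap) → +1403 days → 4 October 2030.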